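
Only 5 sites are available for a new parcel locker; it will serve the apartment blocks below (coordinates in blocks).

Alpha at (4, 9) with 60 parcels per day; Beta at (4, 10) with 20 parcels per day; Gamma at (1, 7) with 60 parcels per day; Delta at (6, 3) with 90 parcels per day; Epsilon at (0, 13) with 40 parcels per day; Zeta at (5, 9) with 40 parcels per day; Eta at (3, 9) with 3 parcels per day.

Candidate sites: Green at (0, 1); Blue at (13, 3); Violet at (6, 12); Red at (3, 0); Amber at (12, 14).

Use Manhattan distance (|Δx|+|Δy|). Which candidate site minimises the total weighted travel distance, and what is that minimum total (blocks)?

Total weighted distance at each candidate:
  Green (0, 1): total = 3153
  Blue (13, 3): total = 4338
  Violet (6, 12): total = 2248
  Red (3, 0): total = 3007
  Amber (12, 14): total = 4672
Minimum is at Violet with total 2248 blocks.

Violet, total 2248 blocks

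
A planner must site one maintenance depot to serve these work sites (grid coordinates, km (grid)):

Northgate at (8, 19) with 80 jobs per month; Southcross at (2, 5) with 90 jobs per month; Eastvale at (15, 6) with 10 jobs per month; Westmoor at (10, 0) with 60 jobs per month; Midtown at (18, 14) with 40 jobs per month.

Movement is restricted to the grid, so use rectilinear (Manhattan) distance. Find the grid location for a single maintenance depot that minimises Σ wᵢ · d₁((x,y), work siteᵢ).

Manhattan distance separates: Σwᵢ(|x−xᵢ|+|y−yᵢ|) = Σwᵢ|x−xᵢ| + Σwᵢ|y−yᵢ|, so x and y are optimised independently as 1-D weighted medians.
Total weight W = 280; half = 140.
x-coordinate, sorted with cumulative weight:
  x=2 (Southcross, w=90) cum 90
  x=8 (Northgate, w=80) cum 170  ← median
  x=10 (Westmoor, w=60) cum 230
  x=15 (Eastvale, w=10) cum 240
  x=18 (Midtown, w=40) cum 280
⇒ x* = 8
y-coordinate, sorted with cumulative weight:
  y=0 (Westmoor, w=60) cum 60
  y=5 (Southcross, w=90) cum 150  ← median
  y=6 (Eastvale, w=10) cum 160
  y=14 (Midtown, w=40) cum 200
  y=19 (Northgate, w=80) cum 280
⇒ y* = 5

(8, 5)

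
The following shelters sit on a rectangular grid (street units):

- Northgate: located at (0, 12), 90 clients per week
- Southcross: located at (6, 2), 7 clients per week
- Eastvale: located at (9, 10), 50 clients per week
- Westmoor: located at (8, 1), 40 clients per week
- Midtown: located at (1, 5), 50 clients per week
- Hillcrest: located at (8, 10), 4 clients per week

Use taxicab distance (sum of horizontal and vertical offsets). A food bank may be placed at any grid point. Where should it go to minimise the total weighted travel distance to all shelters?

Manhattan distance separates: Σwᵢ(|x−xᵢ|+|y−yᵢ|) = Σwᵢ|x−xᵢ| + Σwᵢ|y−yᵢ|, so x and y are optimised independently as 1-D weighted medians.
Total weight W = 241; half = 120.5.
x-coordinate, sorted with cumulative weight:
  x=0 (Northgate, w=90) cum 90
  x=1 (Midtown, w=50) cum 140  ← median
  x=6 (Southcross, w=7) cum 147
  x=8 (Westmoor, w=40) cum 187
  x=8 (Hillcrest, w=4) cum 191
  x=9 (Eastvale, w=50) cum 241
⇒ x* = 1
y-coordinate, sorted with cumulative weight:
  y=1 (Westmoor, w=40) cum 40
  y=2 (Southcross, w=7) cum 47
  y=5 (Midtown, w=50) cum 97
  y=10 (Eastvale, w=50) cum 147  ← median
  y=10 (Hillcrest, w=4) cum 151
  y=12 (Northgate, w=90) cum 241
⇒ y* = 10

(1, 10)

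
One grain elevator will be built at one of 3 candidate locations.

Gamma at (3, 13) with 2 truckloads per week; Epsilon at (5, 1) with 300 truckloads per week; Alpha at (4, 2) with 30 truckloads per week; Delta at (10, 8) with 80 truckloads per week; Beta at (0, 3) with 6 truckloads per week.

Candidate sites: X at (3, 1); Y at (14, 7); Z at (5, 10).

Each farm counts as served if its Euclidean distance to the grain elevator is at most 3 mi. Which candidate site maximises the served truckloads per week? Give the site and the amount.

Coverage radius r = 3 mi; a point is covered iff (Δx)²+(Δy)² ≤ 3² = 9.
  X (3, 1): covers {Epsilon, Alpha} → 330
  Y (14, 7): covers {none} → 0
  Z (5, 10): covers {none} → 0
Maximum coverage at X: 330 truckloads per week.

X, covering 330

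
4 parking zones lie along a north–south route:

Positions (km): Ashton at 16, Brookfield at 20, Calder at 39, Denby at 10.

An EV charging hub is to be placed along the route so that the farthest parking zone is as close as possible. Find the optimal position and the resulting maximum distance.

The 1-center on a line is the midpoint of the two extreme points: leftmost at 10, rightmost at 39.
Optimal location = (10 + 39)/2 = 24.5; maximum distance = (39 − 10)/2 = 14.5.

location 24.5, max distance 14.5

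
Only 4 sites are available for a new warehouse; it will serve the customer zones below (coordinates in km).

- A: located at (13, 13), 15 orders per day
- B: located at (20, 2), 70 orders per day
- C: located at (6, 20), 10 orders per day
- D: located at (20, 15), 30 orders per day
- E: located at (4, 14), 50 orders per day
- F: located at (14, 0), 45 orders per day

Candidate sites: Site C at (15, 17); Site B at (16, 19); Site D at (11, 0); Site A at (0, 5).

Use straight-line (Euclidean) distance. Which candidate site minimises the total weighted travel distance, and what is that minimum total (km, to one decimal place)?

Site D, total 2491.2 km

Total weighted distance at each candidate:
  Site C (15, 17): total = 2766.7
  Site B (16, 19): total = 3103.0
  Site D (11, 0): total = 2491.2
  Site A (0, 5): total = 3638.4
Minimum is at Site D with total 2491.2 km.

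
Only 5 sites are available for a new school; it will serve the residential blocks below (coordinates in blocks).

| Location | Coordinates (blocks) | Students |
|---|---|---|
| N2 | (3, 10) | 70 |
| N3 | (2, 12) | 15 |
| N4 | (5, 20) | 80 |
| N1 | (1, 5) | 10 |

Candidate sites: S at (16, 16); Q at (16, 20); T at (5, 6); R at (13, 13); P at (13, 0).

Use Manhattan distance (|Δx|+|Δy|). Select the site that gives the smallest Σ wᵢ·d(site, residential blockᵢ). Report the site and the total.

Total weighted distance at each candidate:
  S (16, 16): total = 3060
  Q (16, 20): total = 3120
  T (5, 6): total = 1725
  R (13, 13): total = 2490
  P (13, 0): total = 4155
Minimum is at T with total 1725 blocks.

T, total 1725 blocks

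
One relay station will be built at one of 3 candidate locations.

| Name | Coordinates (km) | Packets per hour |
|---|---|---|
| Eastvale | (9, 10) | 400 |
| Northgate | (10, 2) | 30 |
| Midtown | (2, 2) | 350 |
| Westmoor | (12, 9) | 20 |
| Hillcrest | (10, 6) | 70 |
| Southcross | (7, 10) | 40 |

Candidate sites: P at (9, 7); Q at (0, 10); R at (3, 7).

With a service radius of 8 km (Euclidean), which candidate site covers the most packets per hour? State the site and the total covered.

Coverage radius r = 8 km; a point is covered iff (Δx)²+(Δy)² ≤ 8² = 64.
  P (9, 7): covers {Eastvale, Northgate, Westmoor, Hillcrest, Southcross} → 560
  Q (0, 10): covers {Southcross} → 40
  R (3, 7): covers {Eastvale, Midtown, Hillcrest, Southcross} → 860
Maximum coverage at R: 860 packets per hour.

R, covering 860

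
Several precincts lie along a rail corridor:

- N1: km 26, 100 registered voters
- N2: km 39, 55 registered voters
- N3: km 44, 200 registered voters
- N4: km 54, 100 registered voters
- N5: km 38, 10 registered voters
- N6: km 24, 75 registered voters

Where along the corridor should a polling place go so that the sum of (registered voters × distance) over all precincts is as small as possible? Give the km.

For a sum of weighted absolute distances on a line, the optimum is the weighted median (not the mean). Total weight W = 540; half-weight = 270.
Sort by position and accumulate weight:
  km 24 (N6, w=75) → cum 75
  km 26 (N1, w=100) → cum 175
  km 38 (N5, w=10) → cum 185
  km 39 (N2, w=55) → cum 240
  km 44 (N3, w=200) → cum 440  ≥ 270 → median here
  km 54 (N4, w=100) → cum 540
Optimal location: km 44.

x = 44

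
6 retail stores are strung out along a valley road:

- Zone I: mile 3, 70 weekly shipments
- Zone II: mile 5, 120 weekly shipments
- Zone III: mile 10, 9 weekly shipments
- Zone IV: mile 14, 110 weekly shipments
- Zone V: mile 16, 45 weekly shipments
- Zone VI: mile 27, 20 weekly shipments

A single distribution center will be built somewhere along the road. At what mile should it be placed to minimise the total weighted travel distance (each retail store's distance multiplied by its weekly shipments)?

For a sum of weighted absolute distances on a line, the optimum is the weighted median (not the mean). Total weight W = 374; half-weight = 187.
Sort by position and accumulate weight:
  mile 3 (Zone I, w=70) → cum 70
  mile 5 (Zone II, w=120) → cum 190  ≥ 187 → median here
  mile 10 (Zone III, w=9) → cum 199
  mile 14 (Zone IV, w=110) → cum 309
  mile 16 (Zone V, w=45) → cum 354
  mile 27 (Zone VI, w=20) → cum 374
Optimal location: mile 5.

x = 5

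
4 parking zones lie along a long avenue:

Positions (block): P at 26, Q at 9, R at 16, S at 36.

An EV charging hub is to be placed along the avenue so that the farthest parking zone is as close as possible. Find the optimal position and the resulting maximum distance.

location 22.5, max distance 13.5

The 1-center on a line is the midpoint of the two extreme points: leftmost at 9, rightmost at 36.
Optimal location = (9 + 36)/2 = 22.5; maximum distance = (36 − 9)/2 = 13.5.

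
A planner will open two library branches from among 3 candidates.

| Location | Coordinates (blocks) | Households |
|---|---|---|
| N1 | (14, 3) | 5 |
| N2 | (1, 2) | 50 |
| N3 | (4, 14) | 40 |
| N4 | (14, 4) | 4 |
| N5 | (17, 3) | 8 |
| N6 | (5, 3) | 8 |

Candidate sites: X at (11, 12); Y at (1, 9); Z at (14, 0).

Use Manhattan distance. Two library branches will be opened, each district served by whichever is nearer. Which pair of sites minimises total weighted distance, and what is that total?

Evaluate every pair (each demand assigned to the nearer of the two):
  {Y, Z}: total = 829
  {X, Y}: total = 974
  {X, Z}: total = 1285
Best pair: {Y, Z} with total 829.

{Y, Z}, total 829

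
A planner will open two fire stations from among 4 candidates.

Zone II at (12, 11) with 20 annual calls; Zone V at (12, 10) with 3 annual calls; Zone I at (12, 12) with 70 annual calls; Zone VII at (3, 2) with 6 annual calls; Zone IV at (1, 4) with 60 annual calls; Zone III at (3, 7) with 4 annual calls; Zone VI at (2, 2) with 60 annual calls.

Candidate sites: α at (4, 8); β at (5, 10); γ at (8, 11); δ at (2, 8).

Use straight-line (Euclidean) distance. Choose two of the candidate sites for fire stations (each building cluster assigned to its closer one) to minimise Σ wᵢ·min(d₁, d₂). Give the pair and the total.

Evaluate every pair (each demand assigned to the nearer of the two):
  {γ, δ}: total = 1030.5
  {α, γ}: total = 1102.6
  {β, δ}: total = 1321.6
  {β, γ}: total = 1390.2
  {α, β}: total = 1393.7
  {α, δ}: total = 1471.3
Best pair: {γ, δ} with total 1030.5.

{γ, δ}, total 1030.5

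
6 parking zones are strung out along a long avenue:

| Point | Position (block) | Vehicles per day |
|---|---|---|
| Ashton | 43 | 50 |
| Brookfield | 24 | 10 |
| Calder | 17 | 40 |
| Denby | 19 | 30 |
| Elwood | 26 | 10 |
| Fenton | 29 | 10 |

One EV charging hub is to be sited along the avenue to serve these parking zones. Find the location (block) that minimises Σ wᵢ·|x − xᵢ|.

x = 24

For a sum of weighted absolute distances on a line, the optimum is the weighted median (not the mean). Total weight W = 150; half-weight = 75.
Sort by position and accumulate weight:
  block 17 (Calder, w=40) → cum 40
  block 19 (Denby, w=30) → cum 70
  block 24 (Brookfield, w=10) → cum 80  ≥ 75 → median here
  block 26 (Elwood, w=10) → cum 90
  block 29 (Fenton, w=10) → cum 100
  block 43 (Ashton, w=50) → cum 150
Optimal location: block 24.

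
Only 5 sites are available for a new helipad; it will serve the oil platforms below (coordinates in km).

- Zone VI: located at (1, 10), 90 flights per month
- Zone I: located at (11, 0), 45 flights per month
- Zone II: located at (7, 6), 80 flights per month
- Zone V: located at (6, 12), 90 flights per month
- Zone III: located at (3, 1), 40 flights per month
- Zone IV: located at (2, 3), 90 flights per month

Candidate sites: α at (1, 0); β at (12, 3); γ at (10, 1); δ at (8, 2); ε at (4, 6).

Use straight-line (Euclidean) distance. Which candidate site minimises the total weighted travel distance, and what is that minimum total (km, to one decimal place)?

ε, total 2202.5 km

Total weighted distance at each candidate:
  α (1, 0): total = 3572.9
  β (12, 3): total = 4024.5
  γ (10, 1): total = 3751.2
  δ (8, 2): total = 3118.0
  ε (4, 6): total = 2202.5
Minimum is at ε with total 2202.5 km.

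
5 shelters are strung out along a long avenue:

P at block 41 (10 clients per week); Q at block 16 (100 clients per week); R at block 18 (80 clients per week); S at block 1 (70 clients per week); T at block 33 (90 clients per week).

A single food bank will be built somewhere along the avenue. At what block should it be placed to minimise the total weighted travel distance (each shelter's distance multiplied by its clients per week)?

x = 18

For a sum of weighted absolute distances on a line, the optimum is the weighted median (not the mean). Total weight W = 350; half-weight = 175.
Sort by position and accumulate weight:
  block 1 (S, w=70) → cum 70
  block 16 (Q, w=100) → cum 170
  block 18 (R, w=80) → cum 250  ≥ 175 → median here
  block 33 (T, w=90) → cum 340
  block 41 (P, w=10) → cum 350
Optimal location: block 18.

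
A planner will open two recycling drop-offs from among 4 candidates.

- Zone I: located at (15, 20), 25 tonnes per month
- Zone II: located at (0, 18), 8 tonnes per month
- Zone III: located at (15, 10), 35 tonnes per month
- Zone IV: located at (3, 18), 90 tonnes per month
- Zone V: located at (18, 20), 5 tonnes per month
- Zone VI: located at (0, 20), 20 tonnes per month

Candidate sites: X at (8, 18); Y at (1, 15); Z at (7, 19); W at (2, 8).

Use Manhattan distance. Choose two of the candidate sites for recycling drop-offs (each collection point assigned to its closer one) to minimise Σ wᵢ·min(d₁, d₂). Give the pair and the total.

{X, Y}, total 1412

Evaluate every pair (each demand assigned to the nearer of the two):
  {X, Y}: total = 1412
  {Y, Z}: total = 1482
  {X, Z}: total = 1484
  {Z, W}: total = 1484
  {X, W}: total = 1524
  {Y, W}: total = 1712
Best pair: {X, Y} with total 1412.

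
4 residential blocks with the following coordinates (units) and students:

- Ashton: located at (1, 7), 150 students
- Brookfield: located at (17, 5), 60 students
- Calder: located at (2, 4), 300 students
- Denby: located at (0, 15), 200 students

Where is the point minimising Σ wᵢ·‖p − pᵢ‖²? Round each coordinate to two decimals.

The minimiser of Σwᵢ‖p−pᵢ‖² is the weighted centroid p* = (Σwᵢpᵢ)/(Σwᵢ).
Σwᵢ = 710.
Σwᵢxᵢ = 150·1 + 60·17 + 300·2 + 200·0 = 1770.
Σwᵢyᵢ = 150·7 + 60·5 + 300·4 + 200·15 = 5550.
x* = 1770/710 = 2.49, y* = 5550/710 = 7.82.

(2.49, 7.82)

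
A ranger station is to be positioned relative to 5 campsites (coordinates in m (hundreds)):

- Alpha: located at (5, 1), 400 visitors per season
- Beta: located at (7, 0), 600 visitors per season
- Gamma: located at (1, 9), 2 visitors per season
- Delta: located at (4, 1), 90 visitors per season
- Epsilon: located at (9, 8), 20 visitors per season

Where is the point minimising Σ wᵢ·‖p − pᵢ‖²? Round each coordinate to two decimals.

(6.06, 0.60)

The minimiser of Σwᵢ‖p−pᵢ‖² is the weighted centroid p* = (Σwᵢpᵢ)/(Σwᵢ).
Σwᵢ = 1112.
Σwᵢxᵢ = 400·5 + 600·7 + 2·1 + 90·4 + 20·9 = 6742.
Σwᵢyᵢ = 400·1 + 600·0 + 2·9 + 90·1 + 20·8 = 668.
x* = 6742/1112 = 6.06, y* = 668/1112 = 0.60.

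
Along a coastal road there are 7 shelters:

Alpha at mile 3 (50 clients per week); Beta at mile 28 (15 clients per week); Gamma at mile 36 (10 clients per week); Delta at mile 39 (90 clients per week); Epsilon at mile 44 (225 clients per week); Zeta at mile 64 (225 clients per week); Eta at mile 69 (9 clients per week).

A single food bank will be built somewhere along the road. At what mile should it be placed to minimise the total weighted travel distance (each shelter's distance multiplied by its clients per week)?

For a sum of weighted absolute distances on a line, the optimum is the weighted median (not the mean). Total weight W = 624; half-weight = 312.
Sort by position and accumulate weight:
  mile 3 (Alpha, w=50) → cum 50
  mile 28 (Beta, w=15) → cum 65
  mile 36 (Gamma, w=10) → cum 75
  mile 39 (Delta, w=90) → cum 165
  mile 44 (Epsilon, w=225) → cum 390  ≥ 312 → median here
  mile 64 (Zeta, w=225) → cum 615
  mile 69 (Eta, w=9) → cum 624
Optimal location: mile 44.

x = 44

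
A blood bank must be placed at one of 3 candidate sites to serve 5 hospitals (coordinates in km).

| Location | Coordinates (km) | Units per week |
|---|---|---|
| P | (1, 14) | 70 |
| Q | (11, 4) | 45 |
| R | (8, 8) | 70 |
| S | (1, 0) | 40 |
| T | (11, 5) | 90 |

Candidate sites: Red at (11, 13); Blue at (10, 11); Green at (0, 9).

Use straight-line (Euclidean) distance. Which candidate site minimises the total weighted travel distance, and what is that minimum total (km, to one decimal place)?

Blue, total 2350.6 km

Total weighted distance at each candidate:
  Red (11, 13): total = 2892.7
  Blue (10, 11): total = 2350.6
  Green (0, 9): total = 2880.7
Minimum is at Blue with total 2350.6 km.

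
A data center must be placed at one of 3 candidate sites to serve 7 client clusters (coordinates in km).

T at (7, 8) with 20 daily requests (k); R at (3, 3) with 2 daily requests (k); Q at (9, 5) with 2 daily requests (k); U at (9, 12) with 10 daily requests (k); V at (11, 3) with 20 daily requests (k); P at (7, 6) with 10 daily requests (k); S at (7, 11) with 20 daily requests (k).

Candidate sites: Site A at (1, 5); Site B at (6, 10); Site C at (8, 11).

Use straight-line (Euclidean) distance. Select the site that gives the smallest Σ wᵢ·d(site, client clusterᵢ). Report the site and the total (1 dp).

Site B, total 349.2 km

Total weighted distance at each candidate:
  Site A (1, 5): total = 696.6
  Site B (6, 10): total = 349.2
  Site C (8, 11): total = 350.3
Minimum is at Site B with total 349.2 km.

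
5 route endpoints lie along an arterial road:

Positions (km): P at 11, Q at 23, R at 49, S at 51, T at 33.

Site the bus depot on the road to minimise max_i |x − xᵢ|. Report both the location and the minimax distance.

The 1-center on a line is the midpoint of the two extreme points: leftmost at 11, rightmost at 51.
Optimal location = (11 + 51)/2 = 31; maximum distance = (51 − 11)/2 = 20.

location 31, max distance 20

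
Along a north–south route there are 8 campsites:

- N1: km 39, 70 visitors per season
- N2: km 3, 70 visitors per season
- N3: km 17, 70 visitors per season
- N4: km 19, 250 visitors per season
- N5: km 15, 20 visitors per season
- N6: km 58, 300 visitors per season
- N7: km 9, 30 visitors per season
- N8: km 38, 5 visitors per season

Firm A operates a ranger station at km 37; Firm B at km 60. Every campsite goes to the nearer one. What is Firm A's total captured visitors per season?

The indifferent point is the midpoint (37+60)/2 = 48.5; campsites left of it (closer to Firm A at 37) go to Firm A, those right go to Firm B.
  N2 at 3 (w=70) → Firm A
  N7 at 9 (w=30) → Firm A
  N5 at 15 (w=20) → Firm A
  N3 at 17 (w=70) → Firm A
  N4 at 19 (w=250) → Firm A
  N8 at 38 (w=5) → Firm A
  N1 at 39 (w=70) → Firm A
  N6 at 58 (w=300) → Firm B
Firm A captures 515; Firm B captures 300.

515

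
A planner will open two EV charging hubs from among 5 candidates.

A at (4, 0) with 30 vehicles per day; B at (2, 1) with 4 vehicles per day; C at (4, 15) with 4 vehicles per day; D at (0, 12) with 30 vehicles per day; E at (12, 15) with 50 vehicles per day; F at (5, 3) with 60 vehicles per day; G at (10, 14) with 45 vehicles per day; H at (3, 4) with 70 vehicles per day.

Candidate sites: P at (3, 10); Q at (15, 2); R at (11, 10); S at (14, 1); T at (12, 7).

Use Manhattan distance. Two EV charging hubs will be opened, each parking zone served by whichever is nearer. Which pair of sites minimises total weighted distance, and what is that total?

Evaluate every pair (each demand assigned to the nearer of the two):
  {P, R}: total = 2029
  {P, T}: total = 2309
  {P, Q}: total = 2699
  {P, S}: total = 2699
  {R, T}: total = 2977
  {R, S}: total = 2981
  {Q, R}: total = 3049
  {S, T}: total = 3257
  {Q, T}: total = 3325
  {Q, S}: total = 4429
Best pair: {P, R} with total 2029.

{P, R}, total 2029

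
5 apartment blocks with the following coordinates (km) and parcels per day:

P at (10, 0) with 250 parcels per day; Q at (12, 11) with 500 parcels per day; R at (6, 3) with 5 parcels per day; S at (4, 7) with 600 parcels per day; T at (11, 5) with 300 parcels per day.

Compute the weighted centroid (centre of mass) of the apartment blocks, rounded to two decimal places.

The minimiser of Σwᵢ‖p−pᵢ‖² is the weighted centroid p* = (Σwᵢpᵢ)/(Σwᵢ).
Σwᵢ = 1655.
Σwᵢxᵢ = 250·10 + 500·12 + 5·6 + 600·4 + 300·11 = 14230.
Σwᵢyᵢ = 250·0 + 500·11 + 5·3 + 600·7 + 300·5 = 11215.
x* = 14230/1655 = 8.60, y* = 11215/1655 = 6.78.

(8.60, 6.78)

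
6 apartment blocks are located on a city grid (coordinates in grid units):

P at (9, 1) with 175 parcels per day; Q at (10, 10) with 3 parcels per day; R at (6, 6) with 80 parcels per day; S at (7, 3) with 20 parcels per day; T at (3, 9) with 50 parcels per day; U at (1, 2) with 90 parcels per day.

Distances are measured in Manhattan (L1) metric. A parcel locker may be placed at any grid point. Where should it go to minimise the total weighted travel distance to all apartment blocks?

Manhattan distance separates: Σwᵢ(|x−xᵢ|+|y−yᵢ|) = Σwᵢ|x−xᵢ| + Σwᵢ|y−yᵢ|, so x and y are optimised independently as 1-D weighted medians.
Total weight W = 418; half = 209.
x-coordinate, sorted with cumulative weight:
  x=1 (U, w=90) cum 90
  x=3 (T, w=50) cum 140
  x=6 (R, w=80) cum 220  ← median
  x=7 (S, w=20) cum 240
  x=9 (P, w=175) cum 415
  x=10 (Q, w=3) cum 418
⇒ x* = 6
y-coordinate, sorted with cumulative weight:
  y=1 (P, w=175) cum 175
  y=2 (U, w=90) cum 265  ← median
  y=3 (S, w=20) cum 285
  y=6 (R, w=80) cum 365
  y=9 (T, w=50) cum 415
  y=10 (Q, w=3) cum 418
⇒ y* = 2

(6, 2)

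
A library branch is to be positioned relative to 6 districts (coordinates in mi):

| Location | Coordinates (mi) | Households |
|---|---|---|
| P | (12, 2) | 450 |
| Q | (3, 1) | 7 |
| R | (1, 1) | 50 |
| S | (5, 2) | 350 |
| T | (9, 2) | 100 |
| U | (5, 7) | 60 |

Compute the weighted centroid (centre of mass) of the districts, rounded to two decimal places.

(8.28, 2.24)

The minimiser of Σwᵢ‖p−pᵢ‖² is the weighted centroid p* = (Σwᵢpᵢ)/(Σwᵢ).
Σwᵢ = 1017.
Σwᵢxᵢ = 450·12 + 7·3 + 50·1 + 350·5 + 100·9 + 60·5 = 8421.
Σwᵢyᵢ = 450·2 + 7·1 + 50·1 + 350·2 + 100·2 + 60·7 = 2277.
x* = 8421/1017 = 8.28, y* = 2277/1017 = 2.24.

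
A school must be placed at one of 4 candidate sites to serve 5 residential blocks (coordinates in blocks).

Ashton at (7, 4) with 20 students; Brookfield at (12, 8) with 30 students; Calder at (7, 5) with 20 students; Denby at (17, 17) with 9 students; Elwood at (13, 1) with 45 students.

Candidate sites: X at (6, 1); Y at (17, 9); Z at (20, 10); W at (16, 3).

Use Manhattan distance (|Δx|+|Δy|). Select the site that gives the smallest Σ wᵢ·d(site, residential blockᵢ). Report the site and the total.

W, total 1050 blocks

Total weighted distance at each candidate:
  X (6, 1): total = 1128
  Y (17, 9): total = 1372
  Z (20, 10): total = 1850
  W (16, 3): total = 1050
Minimum is at W with total 1050 blocks.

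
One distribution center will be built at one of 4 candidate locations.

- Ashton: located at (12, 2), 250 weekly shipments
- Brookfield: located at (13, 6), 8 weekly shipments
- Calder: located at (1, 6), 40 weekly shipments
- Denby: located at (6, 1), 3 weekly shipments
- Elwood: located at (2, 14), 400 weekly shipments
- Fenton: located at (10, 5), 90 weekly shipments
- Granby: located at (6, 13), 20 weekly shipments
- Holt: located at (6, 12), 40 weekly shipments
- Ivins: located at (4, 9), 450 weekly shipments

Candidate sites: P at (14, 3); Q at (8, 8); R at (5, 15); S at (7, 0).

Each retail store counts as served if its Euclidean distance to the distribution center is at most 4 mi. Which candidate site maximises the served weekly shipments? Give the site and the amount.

R, covering 460

Coverage radius r = 4 mi; a point is covered iff (Δx)²+(Δy)² ≤ 4² = 16.
  P (14, 3): covers {Ashton, Brookfield} → 258
  Q (8, 8): covers {Fenton} → 90
  R (5, 15): covers {Elwood, Granby, Holt} → 460
  S (7, 0): covers {Denby} → 3
Maximum coverage at R: 460 weekly shipments.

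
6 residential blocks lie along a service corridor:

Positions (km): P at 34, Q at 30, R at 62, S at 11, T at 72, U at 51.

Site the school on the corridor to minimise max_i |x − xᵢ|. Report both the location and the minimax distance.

location 41.5, max distance 30.5

The 1-center on a line is the midpoint of the two extreme points: leftmost at 11, rightmost at 72.
Optimal location = (11 + 72)/2 = 41.5; maximum distance = (72 − 11)/2 = 30.5.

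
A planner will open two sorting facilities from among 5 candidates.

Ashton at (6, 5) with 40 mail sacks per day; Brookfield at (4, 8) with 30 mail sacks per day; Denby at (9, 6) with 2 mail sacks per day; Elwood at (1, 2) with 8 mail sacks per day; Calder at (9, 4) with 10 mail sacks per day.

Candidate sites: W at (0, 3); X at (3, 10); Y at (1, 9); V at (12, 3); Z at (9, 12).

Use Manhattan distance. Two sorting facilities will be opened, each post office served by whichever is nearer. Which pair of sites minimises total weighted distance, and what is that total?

Evaluate every pair (each demand assigned to the nearer of the two):
  {X, V}: total = 542
  {W, X}: total = 546
  {Y, V}: total = 548
  {W, Y}: total = 578
  {X, Z}: total = 582
  {X, Y}: total = 606
  {Y, Z}: total = 628
  {W, V}: total = 658
  {W, Z}: total = 698
  {V, Z}: total = 738
Best pair: {X, V} with total 542.

{X, V}, total 542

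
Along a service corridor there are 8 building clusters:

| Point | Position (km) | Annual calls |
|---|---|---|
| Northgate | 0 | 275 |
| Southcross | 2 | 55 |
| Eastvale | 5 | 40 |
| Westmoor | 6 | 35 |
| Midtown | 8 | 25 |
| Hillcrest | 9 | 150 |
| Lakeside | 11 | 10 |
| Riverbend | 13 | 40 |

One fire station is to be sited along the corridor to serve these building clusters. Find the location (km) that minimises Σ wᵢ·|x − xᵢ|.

For a sum of weighted absolute distances on a line, the optimum is the weighted median (not the mean). Total weight W = 630; half-weight = 315.
Sort by position and accumulate weight:
  km 0 (Northgate, w=275) → cum 275
  km 2 (Southcross, w=55) → cum 330  ≥ 315 → median here
  km 5 (Eastvale, w=40) → cum 370
  km 6 (Westmoor, w=35) → cum 405
  km 8 (Midtown, w=25) → cum 430
  km 9 (Hillcrest, w=150) → cum 580
  km 11 (Lakeside, w=10) → cum 590
  km 13 (Riverbend, w=40) → cum 630
Optimal location: km 2.

x = 2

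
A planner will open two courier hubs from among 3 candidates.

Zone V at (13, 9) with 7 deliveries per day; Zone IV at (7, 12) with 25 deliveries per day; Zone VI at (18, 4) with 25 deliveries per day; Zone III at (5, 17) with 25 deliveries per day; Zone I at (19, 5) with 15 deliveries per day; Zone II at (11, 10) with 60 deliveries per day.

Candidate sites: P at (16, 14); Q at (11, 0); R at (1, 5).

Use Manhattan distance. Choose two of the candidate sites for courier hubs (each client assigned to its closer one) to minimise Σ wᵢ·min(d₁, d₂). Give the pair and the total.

Evaluate every pair (each demand assigned to the nearer of the two):
  {P, Q}: total = 1676
  {P, R}: total = 1701
  {Q, R}: total = 1872
Best pair: {P, Q} with total 1676.

{P, Q}, total 1676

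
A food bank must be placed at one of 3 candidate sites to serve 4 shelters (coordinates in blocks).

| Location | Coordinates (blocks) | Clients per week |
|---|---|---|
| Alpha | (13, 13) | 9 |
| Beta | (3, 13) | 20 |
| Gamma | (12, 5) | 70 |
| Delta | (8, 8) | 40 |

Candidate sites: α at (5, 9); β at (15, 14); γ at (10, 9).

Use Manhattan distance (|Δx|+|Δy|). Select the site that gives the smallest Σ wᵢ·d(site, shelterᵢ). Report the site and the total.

Total weighted distance at each candidate:
  α (5, 9): total = 1158
  β (15, 14): total = 1647
  γ (10, 9): total = 823
Minimum is at γ with total 823 blocks.

γ, total 823 blocks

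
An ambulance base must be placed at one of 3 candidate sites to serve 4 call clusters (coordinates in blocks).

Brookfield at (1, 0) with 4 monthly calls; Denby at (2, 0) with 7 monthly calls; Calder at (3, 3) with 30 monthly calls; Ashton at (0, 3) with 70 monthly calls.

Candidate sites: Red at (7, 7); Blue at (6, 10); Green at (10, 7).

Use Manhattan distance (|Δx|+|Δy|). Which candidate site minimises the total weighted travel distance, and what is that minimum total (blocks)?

Red, total 1146 blocks

Total weighted distance at each candidate:
  Red (7, 7): total = 1146
  Blue (6, 10): total = 1368
  Green (10, 7): total = 1479
Minimum is at Red with total 1146 blocks.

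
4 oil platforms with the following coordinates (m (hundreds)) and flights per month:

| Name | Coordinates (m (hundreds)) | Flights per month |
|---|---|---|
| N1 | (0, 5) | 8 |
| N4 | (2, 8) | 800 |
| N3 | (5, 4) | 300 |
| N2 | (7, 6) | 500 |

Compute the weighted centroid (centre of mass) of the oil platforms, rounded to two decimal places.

(4.10, 6.62)

The minimiser of Σwᵢ‖p−pᵢ‖² is the weighted centroid p* = (Σwᵢpᵢ)/(Σwᵢ).
Σwᵢ = 1608.
Σwᵢxᵢ = 8·0 + 800·2 + 300·5 + 500·7 = 6600.
Σwᵢyᵢ = 8·5 + 800·8 + 300·4 + 500·6 = 10640.
x* = 6600/1608 = 4.10, y* = 10640/1608 = 6.62.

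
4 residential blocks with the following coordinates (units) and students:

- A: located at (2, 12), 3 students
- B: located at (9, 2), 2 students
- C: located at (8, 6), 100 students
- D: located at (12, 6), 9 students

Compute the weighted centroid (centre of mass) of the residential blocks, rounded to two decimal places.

The minimiser of Σwᵢ‖p−pᵢ‖² is the weighted centroid p* = (Σwᵢpᵢ)/(Σwᵢ).
Σwᵢ = 114.
Σwᵢxᵢ = 3·2 + 2·9 + 100·8 + 9·12 = 932.
Σwᵢyᵢ = 3·12 + 2·2 + 100·6 + 9·6 = 694.
x* = 932/114 = 8.18, y* = 694/114 = 6.09.

(8.18, 6.09)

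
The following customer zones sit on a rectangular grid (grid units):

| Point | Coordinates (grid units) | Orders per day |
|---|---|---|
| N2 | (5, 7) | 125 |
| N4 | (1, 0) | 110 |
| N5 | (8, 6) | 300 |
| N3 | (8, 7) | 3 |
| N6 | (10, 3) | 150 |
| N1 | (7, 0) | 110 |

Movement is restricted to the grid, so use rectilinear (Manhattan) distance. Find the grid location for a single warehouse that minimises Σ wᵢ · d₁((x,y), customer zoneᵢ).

Manhattan distance separates: Σwᵢ(|x−xᵢ|+|y−yᵢ|) = Σwᵢ|x−xᵢ| + Σwᵢ|y−yᵢ|, so x and y are optimised independently as 1-D weighted medians.
Total weight W = 798; half = 399.
x-coordinate, sorted with cumulative weight:
  x=1 (N4, w=110) cum 110
  x=5 (N2, w=125) cum 235
  x=7 (N1, w=110) cum 345
  x=8 (N5, w=300) cum 645  ← median
  x=8 (N3, w=3) cum 648
  x=10 (N6, w=150) cum 798
⇒ x* = 8
y-coordinate, sorted with cumulative weight:
  y=0 (N4, w=110) cum 110
  y=0 (N1, w=110) cum 220
  y=3 (N6, w=150) cum 370
  y=6 (N5, w=300) cum 670  ← median
  y=7 (N2, w=125) cum 795
  y=7 (N3, w=3) cum 798
⇒ y* = 6

(8, 6)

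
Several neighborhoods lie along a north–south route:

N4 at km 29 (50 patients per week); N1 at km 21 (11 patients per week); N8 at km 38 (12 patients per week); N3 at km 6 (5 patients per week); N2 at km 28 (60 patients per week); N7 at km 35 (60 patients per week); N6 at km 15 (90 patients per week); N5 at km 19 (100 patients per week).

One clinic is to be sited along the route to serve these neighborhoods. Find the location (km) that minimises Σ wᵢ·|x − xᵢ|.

For a sum of weighted absolute distances on a line, the optimum is the weighted median (not the mean). Total weight W = 388; half-weight = 194.
Sort by position and accumulate weight:
  km 6 (N3, w=5) → cum 5
  km 15 (N6, w=90) → cum 95
  km 19 (N5, w=100) → cum 195  ≥ 194 → median here
  km 21 (N1, w=11) → cum 206
  km 28 (N2, w=60) → cum 266
  km 29 (N4, w=50) → cum 316
  km 35 (N7, w=60) → cum 376
  km 38 (N8, w=12) → cum 388
Optimal location: km 19.

x = 19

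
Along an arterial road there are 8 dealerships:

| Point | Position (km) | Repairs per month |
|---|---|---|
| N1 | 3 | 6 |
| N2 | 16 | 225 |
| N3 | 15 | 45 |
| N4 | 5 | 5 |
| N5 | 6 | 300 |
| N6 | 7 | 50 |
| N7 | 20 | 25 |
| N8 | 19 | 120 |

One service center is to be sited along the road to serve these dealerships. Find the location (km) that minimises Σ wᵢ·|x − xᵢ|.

x = 15

For a sum of weighted absolute distances on a line, the optimum is the weighted median (not the mean). Total weight W = 776; half-weight = 388.
Sort by position and accumulate weight:
  km 3 (N1, w=6) → cum 6
  km 5 (N4, w=5) → cum 11
  km 6 (N5, w=300) → cum 311
  km 7 (N6, w=50) → cum 361
  km 15 (N3, w=45) → cum 406  ≥ 388 → median here
  km 16 (N2, w=225) → cum 631
  km 19 (N8, w=120) → cum 751
  km 20 (N7, w=25) → cum 776
Optimal location: km 15.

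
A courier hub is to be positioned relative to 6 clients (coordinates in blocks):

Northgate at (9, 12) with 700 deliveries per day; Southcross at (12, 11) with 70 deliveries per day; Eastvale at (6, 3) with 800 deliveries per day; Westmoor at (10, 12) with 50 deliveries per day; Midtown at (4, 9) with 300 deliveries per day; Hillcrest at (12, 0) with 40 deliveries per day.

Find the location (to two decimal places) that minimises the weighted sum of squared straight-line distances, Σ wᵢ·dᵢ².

The minimiser of Σwᵢ‖p−pᵢ‖² is the weighted centroid p* = (Σwᵢpᵢ)/(Σwᵢ).
Σwᵢ = 1960.
Σwᵢxᵢ = 700·9 + 70·12 + 800·6 + 50·10 + 300·4 + 40·12 = 14120.
Σwᵢyᵢ = 700·12 + 70·11 + 800·3 + 50·12 + 300·9 + 40·0 = 14870.
x* = 14120/1960 = 7.20, y* = 14870/1960 = 7.59.

(7.20, 7.59)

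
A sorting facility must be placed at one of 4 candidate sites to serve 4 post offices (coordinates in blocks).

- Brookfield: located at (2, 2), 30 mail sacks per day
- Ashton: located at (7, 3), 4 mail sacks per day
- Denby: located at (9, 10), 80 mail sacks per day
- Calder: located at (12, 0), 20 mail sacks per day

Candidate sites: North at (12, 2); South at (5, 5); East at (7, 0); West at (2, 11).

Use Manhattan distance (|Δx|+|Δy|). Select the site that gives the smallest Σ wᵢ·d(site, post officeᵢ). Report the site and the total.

Total weighted distance at each candidate:
  North (12, 2): total = 1244
  South (5, 5): total = 1156
  East (7, 0): total = 1282
  West (2, 11): total = 1382
Minimum is at South with total 1156 blocks.

South, total 1156 blocks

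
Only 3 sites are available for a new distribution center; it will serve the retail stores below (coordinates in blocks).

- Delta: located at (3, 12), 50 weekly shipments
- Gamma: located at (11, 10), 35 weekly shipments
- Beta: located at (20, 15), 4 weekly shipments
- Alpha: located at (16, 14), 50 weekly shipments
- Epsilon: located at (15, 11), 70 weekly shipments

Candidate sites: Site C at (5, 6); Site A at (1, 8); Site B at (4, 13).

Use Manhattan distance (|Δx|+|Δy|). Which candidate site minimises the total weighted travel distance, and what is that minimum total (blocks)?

Total weighted distance at each candidate:
  Site C (5, 6): total = 2846
  Site A (1, 8): total = 3064
  Site B (4, 13): total = 2082
Minimum is at Site B with total 2082 blocks.

Site B, total 2082 blocks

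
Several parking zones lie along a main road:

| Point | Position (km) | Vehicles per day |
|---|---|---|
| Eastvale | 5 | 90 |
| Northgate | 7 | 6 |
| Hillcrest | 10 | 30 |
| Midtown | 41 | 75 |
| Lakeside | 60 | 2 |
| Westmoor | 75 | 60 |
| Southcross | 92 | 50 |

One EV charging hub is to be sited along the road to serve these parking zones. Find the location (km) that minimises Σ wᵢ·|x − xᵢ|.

x = 41

For a sum of weighted absolute distances on a line, the optimum is the weighted median (not the mean). Total weight W = 313; half-weight = 156.5.
Sort by position and accumulate weight:
  km 5 (Eastvale, w=90) → cum 90
  km 7 (Northgate, w=6) → cum 96
  km 10 (Hillcrest, w=30) → cum 126
  km 41 (Midtown, w=75) → cum 201  ≥ 156.5 → median here
  km 60 (Lakeside, w=2) → cum 203
  km 75 (Westmoor, w=60) → cum 263
  km 92 (Southcross, w=50) → cum 313
Optimal location: km 41.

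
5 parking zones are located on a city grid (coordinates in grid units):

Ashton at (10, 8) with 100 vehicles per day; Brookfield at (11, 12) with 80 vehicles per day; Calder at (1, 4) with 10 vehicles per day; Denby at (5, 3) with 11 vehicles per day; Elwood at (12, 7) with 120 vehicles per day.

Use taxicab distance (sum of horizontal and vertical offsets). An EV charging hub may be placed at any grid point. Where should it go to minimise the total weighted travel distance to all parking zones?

Manhattan distance separates: Σwᵢ(|x−xᵢ|+|y−yᵢ|) = Σwᵢ|x−xᵢ| + Σwᵢ|y−yᵢ|, so x and y are optimised independently as 1-D weighted medians.
Total weight W = 321; half = 160.5.
x-coordinate, sorted with cumulative weight:
  x=1 (Calder, w=10) cum 10
  x=5 (Denby, w=11) cum 21
  x=10 (Ashton, w=100) cum 121
  x=11 (Brookfield, w=80) cum 201  ← median
  x=12 (Elwood, w=120) cum 321
⇒ x* = 11
y-coordinate, sorted with cumulative weight:
  y=3 (Denby, w=11) cum 11
  y=4 (Calder, w=10) cum 21
  y=7 (Elwood, w=120) cum 141
  y=8 (Ashton, w=100) cum 241  ← median
  y=12 (Brookfield, w=80) cum 321
⇒ y* = 8

(11, 8)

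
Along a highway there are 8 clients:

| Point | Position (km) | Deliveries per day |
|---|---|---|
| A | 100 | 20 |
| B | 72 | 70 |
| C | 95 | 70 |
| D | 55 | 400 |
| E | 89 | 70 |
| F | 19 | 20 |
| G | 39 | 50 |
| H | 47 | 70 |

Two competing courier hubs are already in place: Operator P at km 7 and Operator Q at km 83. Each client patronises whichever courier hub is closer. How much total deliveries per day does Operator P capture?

70

The indifferent point is the midpoint (7+83)/2 = 45; clients left of it (closer to Operator P at 7) go to Operator P, those right go to Operator Q.
  F at 19 (w=20) → Operator P
  G at 39 (w=50) → Operator P
  H at 47 (w=70) → Operator Q
  D at 55 (w=400) → Operator Q
  B at 72 (w=70) → Operator Q
  E at 89 (w=70) → Operator Q
  C at 95 (w=70) → Operator Q
  A at 100 (w=20) → Operator Q
Operator P captures 70; Operator Q captures 700.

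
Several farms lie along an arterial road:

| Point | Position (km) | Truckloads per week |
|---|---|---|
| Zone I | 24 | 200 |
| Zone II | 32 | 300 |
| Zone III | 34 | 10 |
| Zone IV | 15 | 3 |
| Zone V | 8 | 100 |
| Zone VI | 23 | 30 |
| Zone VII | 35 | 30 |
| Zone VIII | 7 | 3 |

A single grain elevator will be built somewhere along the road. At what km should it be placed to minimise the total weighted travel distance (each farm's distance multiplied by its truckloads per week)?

For a sum of weighted absolute distances on a line, the optimum is the weighted median (not the mean). Total weight W = 676; half-weight = 338.
Sort by position and accumulate weight:
  km 7 (Zone VIII, w=3) → cum 3
  km 8 (Zone V, w=100) → cum 103
  km 15 (Zone IV, w=3) → cum 106
  km 23 (Zone VI, w=30) → cum 136
  km 24 (Zone I, w=200) → cum 336
  km 32 (Zone II, w=300) → cum 636  ≥ 338 → median here
  km 34 (Zone III, w=10) → cum 646
  km 35 (Zone VII, w=30) → cum 676
Optimal location: km 32.

x = 32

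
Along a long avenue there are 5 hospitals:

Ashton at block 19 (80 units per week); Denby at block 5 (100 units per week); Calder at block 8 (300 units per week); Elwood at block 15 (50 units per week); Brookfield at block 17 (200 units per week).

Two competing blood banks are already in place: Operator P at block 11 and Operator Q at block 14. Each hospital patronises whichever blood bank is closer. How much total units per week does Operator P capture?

The indifferent point is the midpoint (11+14)/2 = 12.5; hospitals left of it (closer to Operator P at 11) go to Operator P, those right go to Operator Q.
  Denby at 5 (w=100) → Operator P
  Calder at 8 (w=300) → Operator P
  Elwood at 15 (w=50) → Operator Q
  Brookfield at 17 (w=200) → Operator Q
  Ashton at 19 (w=80) → Operator Q
Operator P captures 400; Operator Q captures 330.

400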